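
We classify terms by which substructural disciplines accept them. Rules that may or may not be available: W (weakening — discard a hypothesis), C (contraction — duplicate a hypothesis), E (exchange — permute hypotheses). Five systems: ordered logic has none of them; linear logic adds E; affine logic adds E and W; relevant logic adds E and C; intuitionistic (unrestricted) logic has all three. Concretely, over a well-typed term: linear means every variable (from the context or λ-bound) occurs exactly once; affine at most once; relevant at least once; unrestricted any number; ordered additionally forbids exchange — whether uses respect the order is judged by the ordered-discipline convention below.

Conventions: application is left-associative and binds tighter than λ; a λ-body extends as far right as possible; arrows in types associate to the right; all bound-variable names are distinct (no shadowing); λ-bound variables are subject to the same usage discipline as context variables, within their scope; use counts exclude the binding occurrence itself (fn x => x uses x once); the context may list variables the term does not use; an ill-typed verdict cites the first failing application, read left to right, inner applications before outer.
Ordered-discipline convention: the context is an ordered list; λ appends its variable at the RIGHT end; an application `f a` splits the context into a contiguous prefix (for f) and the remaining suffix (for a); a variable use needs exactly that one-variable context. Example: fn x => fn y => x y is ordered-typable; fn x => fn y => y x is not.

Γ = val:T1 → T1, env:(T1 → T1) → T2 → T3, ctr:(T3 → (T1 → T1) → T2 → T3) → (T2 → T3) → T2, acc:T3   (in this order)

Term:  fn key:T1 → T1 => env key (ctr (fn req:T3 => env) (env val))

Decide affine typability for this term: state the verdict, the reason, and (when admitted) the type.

no — repeated use of env ×3
counts: val: 1×; env: 3×; ctr: 1×; acc: 0×; key (bound): 1×; req (bound): 0×
uses in reading order: env, key, ctr, env, env, val
typing: well-typed at (T1 → T1) → T3
per-discipline verdicts: ordered ✗, linear ✗, affine ✗, relevant ✗, unrestricted ✓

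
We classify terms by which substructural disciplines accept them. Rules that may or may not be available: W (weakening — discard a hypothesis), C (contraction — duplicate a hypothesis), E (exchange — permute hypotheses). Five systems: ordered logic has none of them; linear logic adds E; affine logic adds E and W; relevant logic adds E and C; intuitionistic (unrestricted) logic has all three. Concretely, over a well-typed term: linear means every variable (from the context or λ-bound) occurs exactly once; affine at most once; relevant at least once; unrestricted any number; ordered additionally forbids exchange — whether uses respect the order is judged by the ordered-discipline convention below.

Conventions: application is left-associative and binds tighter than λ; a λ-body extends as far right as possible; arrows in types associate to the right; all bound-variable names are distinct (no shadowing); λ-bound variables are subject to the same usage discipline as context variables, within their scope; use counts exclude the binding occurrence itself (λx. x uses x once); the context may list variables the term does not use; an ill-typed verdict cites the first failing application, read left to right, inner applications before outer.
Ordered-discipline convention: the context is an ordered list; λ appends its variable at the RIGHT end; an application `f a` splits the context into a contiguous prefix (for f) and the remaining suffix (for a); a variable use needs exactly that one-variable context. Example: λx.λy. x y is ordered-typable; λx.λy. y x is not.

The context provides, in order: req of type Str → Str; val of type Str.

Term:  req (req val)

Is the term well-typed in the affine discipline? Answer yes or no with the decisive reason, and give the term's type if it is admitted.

no — uses contraction: req ×2
usage: req: 2, val: 1
order of uses: req, req, val
typing: well-typed — term : Str
summary: ordered ✗, linear ✗, affine ✗, relevant ✓, unrestricted ✓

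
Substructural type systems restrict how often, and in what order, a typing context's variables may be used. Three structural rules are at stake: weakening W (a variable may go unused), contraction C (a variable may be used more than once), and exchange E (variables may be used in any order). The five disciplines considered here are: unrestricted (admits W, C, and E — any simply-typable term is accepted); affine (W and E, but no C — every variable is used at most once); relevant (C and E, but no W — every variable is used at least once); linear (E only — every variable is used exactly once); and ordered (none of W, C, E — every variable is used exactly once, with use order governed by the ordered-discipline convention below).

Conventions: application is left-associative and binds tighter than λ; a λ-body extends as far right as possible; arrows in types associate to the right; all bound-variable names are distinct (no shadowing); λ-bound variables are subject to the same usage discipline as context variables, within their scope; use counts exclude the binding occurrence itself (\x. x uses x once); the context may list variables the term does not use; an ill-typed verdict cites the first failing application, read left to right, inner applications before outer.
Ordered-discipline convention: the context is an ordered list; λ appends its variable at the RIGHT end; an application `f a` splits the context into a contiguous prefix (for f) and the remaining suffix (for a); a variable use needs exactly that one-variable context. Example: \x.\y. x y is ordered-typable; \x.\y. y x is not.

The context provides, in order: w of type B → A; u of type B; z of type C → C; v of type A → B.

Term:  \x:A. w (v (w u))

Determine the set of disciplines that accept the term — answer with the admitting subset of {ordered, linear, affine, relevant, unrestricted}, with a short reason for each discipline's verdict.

admitted by: unrestricted
variable uses: w: 2×; u: 1×; z: 0×; v: 1×; x (λ-bound): 0×
order of uses: w, v, w, u
typing: the term checks, with type A → A
ordered: ✗, repeated use of w ×2; needs weakening: z, x unused
linear: ✗, repeated use of w ×2; needs weakening: z, x unused
affine: ✗, repeated use of w ×2
relevant: ✗, needs weakening: z, x unused
unrestricted: ✓, simply typable at A → A; W, C, E all held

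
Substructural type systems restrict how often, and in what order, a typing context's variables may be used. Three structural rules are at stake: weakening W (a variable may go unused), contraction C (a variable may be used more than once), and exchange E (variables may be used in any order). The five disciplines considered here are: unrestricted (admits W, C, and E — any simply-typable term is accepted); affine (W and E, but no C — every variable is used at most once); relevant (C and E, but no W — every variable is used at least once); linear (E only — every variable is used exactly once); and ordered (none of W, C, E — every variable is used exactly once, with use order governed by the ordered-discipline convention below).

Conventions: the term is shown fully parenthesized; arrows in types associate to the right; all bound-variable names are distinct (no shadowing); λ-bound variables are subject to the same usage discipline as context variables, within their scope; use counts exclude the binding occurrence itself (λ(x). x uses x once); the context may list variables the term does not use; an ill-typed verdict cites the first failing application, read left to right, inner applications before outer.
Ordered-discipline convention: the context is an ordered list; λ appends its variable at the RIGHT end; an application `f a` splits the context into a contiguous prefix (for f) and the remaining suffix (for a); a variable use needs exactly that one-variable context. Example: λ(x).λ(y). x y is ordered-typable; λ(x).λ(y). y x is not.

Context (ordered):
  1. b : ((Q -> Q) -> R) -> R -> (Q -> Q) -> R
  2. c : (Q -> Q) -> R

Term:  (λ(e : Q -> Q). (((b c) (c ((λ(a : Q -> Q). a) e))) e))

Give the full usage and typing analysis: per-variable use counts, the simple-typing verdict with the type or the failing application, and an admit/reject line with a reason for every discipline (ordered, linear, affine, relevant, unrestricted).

counts: b: 1×, c: 2×, e (λ-bound): 2×, a (λ-bound): 1×
use order (left to right): b, c, c, a, e, e
typing: well-typed — term : (Q -> Q) -> R
ordered ✗ (needs contraction — c ×2, e ×2)
linear ✗ (needs contraction — c ×2, e ×2)
affine ✗ (needs contraction — c ×2, e ×2)
relevant ✓ (b, c, e, a: all used, weakening unneeded)
unrestricted ✓ (typability at (Q -> Q) -> R is all that's needed)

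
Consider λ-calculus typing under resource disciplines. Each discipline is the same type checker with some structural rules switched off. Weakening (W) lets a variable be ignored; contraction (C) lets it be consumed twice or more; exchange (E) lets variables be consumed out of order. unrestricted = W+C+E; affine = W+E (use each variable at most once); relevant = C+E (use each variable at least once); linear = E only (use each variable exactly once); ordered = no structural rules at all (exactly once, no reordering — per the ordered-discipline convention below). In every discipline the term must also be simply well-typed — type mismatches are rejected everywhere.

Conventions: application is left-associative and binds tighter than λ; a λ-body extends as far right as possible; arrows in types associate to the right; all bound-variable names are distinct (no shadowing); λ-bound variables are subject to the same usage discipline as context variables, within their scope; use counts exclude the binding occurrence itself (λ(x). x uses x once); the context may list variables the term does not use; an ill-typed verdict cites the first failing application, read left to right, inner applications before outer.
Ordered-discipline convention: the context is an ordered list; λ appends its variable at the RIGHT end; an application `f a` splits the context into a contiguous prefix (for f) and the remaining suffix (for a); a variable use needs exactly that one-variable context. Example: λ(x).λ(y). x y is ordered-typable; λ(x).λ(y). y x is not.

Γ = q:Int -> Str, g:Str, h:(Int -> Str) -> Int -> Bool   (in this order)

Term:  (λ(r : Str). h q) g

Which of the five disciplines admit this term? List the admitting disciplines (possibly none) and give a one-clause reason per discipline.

accepted by: affine, unrestricted
variable uses: q: 1, g: 1, h: 1, r (λ-bound): 0
use order (left to right): h, q, g
typing: ✓ — Int -> Bool
ordered: ✗, needs weakening: r unused
linear: ✗, needs weakening: r unused
affine: ✓, at most one use each (q, g, h, r)
relevant: ✗, needs weakening: r unused
unrestricted: ✓, well-typed at Int -> Bool; no restrictions here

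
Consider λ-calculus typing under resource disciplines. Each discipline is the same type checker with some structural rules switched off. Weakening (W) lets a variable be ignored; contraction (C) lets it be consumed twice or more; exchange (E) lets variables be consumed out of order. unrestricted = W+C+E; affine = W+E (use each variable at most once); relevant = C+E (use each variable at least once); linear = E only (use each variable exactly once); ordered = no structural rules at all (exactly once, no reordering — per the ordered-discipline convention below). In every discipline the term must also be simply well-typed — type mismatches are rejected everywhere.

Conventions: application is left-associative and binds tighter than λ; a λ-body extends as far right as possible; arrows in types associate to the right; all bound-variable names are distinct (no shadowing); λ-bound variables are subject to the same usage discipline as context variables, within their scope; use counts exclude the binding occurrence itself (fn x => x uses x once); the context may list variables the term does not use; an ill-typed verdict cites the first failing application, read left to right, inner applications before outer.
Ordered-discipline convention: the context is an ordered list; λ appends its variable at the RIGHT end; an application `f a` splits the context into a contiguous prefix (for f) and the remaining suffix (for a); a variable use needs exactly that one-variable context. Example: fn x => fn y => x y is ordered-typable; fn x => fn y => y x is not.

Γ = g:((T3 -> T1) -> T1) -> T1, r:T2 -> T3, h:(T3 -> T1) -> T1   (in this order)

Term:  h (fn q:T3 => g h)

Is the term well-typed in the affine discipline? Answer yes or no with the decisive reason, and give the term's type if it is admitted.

no — repeated use of h ×2
usage: g ×1, r ×0, h ×2, q (bound) ×0
left-to-right use order: h, g, h
typing: well-typed at T1
per-discipline verdicts: ordered ✗, linear ✗, affine ✗, relevant ✗, unrestricted ✓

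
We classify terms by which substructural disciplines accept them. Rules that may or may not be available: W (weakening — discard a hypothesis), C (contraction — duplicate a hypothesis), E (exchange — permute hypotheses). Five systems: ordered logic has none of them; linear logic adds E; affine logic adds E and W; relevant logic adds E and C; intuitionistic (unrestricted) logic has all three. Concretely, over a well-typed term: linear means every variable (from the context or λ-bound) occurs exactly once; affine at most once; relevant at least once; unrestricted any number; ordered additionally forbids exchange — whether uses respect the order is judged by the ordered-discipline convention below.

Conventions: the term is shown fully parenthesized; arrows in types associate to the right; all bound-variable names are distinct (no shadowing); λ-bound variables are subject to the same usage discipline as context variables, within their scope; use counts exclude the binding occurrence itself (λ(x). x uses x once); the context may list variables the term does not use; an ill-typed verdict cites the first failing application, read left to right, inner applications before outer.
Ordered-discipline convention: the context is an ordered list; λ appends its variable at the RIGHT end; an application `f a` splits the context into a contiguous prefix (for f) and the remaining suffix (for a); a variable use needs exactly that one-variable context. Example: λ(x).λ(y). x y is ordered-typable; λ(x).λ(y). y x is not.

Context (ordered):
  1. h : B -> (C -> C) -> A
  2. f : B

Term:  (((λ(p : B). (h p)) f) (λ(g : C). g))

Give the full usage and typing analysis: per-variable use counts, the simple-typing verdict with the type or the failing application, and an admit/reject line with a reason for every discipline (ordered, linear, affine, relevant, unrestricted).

use counts: h=1; f=1; p (λ-bound)=1; g (λ-bound)=1
left-to-right use order: h, p, f, g
typing: well-typed — term : A
ordered ✓ (h, f, p, g: once each, no exchange needed)
linear ✓ (h, f, p, g: one use apiece)
affine ✓ (no duplicate uses among h, f, p, g)
relevant ✓ (none of h, f, p, g goes unused)
unrestricted ✓ (simply typable at A; W, C, E all held)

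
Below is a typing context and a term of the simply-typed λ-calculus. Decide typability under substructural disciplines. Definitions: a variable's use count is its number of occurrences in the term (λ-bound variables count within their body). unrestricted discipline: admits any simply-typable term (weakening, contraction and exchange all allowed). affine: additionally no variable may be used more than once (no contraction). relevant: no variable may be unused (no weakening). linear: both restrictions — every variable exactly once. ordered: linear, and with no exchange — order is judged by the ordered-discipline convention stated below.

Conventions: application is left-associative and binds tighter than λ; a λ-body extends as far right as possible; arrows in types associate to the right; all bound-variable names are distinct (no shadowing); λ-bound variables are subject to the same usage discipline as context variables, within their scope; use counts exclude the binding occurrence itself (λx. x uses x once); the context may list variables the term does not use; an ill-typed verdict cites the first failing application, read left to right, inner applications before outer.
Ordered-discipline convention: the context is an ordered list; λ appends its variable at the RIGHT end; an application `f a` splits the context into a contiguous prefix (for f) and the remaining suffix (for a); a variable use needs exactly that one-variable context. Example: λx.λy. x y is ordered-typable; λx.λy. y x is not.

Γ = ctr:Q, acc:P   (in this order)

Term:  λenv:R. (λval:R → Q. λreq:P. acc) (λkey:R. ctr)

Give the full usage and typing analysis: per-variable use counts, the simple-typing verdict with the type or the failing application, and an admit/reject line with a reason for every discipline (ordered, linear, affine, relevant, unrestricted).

counts: ctr: 1, acc: 1, env (λ-bound): 0, val (λ-bound): 0, req (λ-bound): 0, key (λ-bound): 0
order of uses: acc, ctr
typing: well-typed at R → P → P
ordered ✗ (needs weakening: env, val, req, key unused)
linear ✗ (needs weakening: env, val, req, key unused)
affine ✓ (at most one use each (ctr, acc, env, val, req, key))
relevant ✗ (needs weakening: env, val, req, key unused)
unrestricted ✓ (well-typed at R → P → P; no restrictions here)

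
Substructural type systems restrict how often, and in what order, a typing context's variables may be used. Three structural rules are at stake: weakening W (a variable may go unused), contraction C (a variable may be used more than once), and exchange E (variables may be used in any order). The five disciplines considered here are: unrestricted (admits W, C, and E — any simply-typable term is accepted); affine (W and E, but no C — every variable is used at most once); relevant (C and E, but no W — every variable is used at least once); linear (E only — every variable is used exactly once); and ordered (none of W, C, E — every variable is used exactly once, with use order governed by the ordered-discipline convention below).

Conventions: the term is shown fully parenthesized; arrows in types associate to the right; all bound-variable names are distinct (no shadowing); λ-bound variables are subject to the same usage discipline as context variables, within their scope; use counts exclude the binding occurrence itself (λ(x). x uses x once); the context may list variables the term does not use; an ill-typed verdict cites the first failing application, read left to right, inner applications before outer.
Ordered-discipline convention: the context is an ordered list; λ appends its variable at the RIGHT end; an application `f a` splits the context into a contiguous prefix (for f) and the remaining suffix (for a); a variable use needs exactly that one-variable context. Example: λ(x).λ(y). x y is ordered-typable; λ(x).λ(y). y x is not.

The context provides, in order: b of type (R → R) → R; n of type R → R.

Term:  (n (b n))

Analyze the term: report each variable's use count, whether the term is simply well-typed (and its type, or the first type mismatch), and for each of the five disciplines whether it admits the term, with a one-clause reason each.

usage: b=1; n=2
left-to-right use order: n, b, n
typing: well-typed at R
ordered: ✗, needs contraction — n ×2
linear: ✗, needs contraction — n ×2
affine: ✗, needs contraction — n ×2
relevant: ✓, every one of b, n appears
unrestricted: ✓, simply typable at R; W, C, E all held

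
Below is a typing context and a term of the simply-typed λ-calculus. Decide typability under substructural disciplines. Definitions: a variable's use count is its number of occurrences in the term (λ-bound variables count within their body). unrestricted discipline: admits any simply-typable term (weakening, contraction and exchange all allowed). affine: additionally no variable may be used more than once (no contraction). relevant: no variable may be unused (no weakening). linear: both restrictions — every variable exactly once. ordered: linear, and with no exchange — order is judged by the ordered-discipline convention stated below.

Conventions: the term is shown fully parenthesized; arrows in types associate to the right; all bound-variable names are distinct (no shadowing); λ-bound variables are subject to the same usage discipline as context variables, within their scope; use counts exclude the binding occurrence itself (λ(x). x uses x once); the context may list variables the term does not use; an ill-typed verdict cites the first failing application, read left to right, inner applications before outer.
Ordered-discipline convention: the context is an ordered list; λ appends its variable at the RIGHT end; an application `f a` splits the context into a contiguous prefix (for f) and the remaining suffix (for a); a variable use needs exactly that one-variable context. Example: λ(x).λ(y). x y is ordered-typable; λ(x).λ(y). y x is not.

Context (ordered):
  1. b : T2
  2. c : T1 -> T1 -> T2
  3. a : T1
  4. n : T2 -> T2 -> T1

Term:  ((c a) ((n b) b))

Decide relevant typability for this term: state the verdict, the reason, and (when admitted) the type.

yes — every one of b, c, a, n appears; term : T2
usage: b ×2, c ×1, a ×1, n ×1
use order (left to right): c, a, n, b, b
typing: ✓ — T2
per-discipline verdicts: ordered ✗ · linear ✗ · affine ✗ · relevant ✓ · unrestricted ✓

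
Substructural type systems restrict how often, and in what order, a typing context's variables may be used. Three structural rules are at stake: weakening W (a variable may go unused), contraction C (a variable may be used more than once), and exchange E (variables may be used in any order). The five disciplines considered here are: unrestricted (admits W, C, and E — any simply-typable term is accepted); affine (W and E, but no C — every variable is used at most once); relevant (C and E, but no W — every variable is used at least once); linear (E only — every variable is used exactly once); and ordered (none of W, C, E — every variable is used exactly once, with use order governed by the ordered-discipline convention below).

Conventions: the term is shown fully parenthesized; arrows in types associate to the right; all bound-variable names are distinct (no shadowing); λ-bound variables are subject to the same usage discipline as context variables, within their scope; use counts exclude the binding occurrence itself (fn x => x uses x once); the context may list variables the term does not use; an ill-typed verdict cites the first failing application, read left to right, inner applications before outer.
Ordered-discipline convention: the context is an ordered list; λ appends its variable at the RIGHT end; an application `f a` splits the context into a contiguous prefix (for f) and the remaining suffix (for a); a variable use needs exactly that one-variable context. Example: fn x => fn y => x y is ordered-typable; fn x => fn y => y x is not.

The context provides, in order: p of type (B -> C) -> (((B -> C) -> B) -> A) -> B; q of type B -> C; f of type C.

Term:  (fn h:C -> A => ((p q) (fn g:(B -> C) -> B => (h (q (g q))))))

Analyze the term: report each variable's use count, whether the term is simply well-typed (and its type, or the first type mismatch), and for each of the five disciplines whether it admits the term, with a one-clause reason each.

usage: p: 1×, q: 3×, f: 0×, h (bound): 1×, g (bound): 1×
left-to-right use order: p, q, h, q, g, q
typing: well-typed at (C -> A) -> B
ordered: ✗, repeated use of q ×3; needs weakening: f unused
linear: ✗, repeated use of q ×3; needs weakening: f unused
affine: ✗, repeated use of q ×3
relevant: ✗, needs weakening: f unused
unrestricted: ✓, typability at (C -> A) -> B is all that's needed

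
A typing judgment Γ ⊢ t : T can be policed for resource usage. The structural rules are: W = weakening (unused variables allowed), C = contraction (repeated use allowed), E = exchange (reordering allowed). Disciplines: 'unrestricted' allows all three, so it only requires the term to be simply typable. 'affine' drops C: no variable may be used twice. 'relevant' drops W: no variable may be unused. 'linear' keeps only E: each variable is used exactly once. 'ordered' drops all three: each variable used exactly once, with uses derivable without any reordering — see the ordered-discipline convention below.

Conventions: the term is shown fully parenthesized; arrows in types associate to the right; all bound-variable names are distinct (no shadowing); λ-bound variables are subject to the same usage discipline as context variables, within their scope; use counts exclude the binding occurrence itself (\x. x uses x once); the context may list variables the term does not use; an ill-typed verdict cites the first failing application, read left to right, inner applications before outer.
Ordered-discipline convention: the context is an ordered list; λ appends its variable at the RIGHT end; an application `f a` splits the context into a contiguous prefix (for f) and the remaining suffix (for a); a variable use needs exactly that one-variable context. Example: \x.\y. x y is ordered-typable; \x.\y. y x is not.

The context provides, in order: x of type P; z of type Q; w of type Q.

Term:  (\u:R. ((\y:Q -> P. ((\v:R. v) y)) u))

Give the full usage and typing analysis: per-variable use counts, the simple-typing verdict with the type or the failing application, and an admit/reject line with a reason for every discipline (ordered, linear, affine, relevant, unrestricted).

variable uses: x=0, z=0, w=0, u (λ-bound)=1, y (λ-bound)=1, v (λ-bound)=1
use order (left to right): v, y, u
typing: ill-typed: a function awaiting R gets Q -> P
ordered ✗ (the type mismatch rejects it)
linear ✗ (not simply typable)
affine ✗ (fails simple typing)
relevant ✗ (a type mismatch blocks all five)
unrestricted ✗ (the type mismatch rejects it)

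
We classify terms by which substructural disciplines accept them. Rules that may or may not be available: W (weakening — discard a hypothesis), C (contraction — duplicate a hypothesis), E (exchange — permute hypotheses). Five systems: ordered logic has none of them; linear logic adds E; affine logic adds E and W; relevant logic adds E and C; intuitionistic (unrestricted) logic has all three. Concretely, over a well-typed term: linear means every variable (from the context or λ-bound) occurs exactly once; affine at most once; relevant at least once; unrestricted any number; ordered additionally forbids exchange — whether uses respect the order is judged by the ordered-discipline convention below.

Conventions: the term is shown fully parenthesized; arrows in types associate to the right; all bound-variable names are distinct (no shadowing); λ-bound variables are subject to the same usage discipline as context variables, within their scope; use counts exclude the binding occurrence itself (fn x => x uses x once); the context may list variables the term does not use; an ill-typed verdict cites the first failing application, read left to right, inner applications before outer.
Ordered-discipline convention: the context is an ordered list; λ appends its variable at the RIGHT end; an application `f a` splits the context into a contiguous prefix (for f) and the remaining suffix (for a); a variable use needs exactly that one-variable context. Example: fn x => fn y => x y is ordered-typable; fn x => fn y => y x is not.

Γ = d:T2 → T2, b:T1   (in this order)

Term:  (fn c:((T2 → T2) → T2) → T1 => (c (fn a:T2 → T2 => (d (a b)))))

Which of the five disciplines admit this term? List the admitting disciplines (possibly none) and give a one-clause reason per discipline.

admitting disciplines: none
use counts: d=1, b=1, c [bound]=1, a [bound]=1
left-to-right use order: c, d, a, b
typing: ill-typed: an argument T1 mismatches the expected T2
ordered ✗ (a type mismatch blocks all five)
linear ✗ (the type mismatch rejects it)
affine ✗ (not simply typable)
relevant ✗ (fails simple typing)
unrestricted ✗ (a type mismatch blocks all five)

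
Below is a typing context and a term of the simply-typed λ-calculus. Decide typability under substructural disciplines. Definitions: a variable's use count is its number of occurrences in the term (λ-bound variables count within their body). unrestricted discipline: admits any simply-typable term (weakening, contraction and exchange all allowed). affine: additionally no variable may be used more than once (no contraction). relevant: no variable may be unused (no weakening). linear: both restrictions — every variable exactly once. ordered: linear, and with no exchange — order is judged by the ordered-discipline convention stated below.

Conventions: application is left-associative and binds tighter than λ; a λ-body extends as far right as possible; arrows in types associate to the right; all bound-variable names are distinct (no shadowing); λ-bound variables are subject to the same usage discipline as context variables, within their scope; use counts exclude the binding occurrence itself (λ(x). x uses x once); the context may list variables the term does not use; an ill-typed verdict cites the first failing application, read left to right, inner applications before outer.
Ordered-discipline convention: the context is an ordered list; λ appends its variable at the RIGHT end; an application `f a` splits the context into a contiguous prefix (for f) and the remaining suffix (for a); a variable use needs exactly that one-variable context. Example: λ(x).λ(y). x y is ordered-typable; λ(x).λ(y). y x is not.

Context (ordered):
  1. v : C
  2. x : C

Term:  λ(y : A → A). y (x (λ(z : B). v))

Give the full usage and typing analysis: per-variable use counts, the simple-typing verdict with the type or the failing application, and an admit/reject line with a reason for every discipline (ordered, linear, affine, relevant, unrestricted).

use counts: v ×1, x ×1, y (bound) ×1, z (bound) ×0
uses in reading order: y, x, v
typing: ill-typed: non-function type C applied to an argument
ordered: ✗, the type mismatch rejects it
linear: ✗, not simply typable
affine: ✗, fails simple typing
relevant: ✗, a type mismatch blocks all five
unrestricted: ✗, the type mismatch rejects it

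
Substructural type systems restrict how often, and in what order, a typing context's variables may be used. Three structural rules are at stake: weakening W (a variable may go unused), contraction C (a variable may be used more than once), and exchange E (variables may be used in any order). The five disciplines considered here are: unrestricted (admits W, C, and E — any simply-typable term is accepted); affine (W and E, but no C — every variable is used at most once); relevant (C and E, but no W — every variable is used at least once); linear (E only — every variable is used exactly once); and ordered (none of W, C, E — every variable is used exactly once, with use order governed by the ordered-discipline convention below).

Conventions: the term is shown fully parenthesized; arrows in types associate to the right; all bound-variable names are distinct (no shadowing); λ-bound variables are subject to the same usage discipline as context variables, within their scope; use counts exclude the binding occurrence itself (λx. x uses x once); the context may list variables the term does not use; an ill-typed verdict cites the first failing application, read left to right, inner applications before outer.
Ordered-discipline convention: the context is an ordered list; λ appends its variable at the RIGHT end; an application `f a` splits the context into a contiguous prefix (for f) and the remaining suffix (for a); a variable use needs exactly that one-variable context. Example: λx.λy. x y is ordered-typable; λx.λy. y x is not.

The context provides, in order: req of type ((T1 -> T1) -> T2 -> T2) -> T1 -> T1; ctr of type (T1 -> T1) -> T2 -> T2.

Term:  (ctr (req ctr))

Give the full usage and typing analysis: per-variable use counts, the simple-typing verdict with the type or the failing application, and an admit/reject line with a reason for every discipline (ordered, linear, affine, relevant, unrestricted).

counts: req ×1; ctr ×2
uses in reading order: ctr, req, ctr
typing: ✓ — T2 -> T2
ordered: ✗, uses contraction: ctr ×2
linear: ✗, uses contraction: ctr ×2
affine: ✗, uses contraction: ctr ×2
relevant: ✓, none of req, ctr goes unused
unrestricted: ✓, simply typable at T2 -> T2; W, C, E all held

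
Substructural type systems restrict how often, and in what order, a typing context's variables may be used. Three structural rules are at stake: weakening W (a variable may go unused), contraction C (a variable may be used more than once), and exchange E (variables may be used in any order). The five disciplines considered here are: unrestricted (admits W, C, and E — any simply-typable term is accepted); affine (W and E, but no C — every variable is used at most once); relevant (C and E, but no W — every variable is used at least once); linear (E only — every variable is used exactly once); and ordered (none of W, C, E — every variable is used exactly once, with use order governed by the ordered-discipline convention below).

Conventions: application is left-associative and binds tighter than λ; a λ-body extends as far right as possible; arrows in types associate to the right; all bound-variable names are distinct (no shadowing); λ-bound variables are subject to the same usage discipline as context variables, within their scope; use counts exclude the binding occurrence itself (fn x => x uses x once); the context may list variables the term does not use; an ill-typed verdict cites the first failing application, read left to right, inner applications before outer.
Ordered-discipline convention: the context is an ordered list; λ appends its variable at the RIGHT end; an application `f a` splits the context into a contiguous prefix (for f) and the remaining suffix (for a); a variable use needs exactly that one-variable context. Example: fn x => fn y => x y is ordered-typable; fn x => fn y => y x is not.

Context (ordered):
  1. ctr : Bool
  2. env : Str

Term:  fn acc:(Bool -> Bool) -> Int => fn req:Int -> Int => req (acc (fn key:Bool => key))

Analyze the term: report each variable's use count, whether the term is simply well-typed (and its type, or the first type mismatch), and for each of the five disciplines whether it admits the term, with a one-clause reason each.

use counts: ctr: 0; env: 0; acc (bound): 1; req (bound): 1; key (bound): 1
use order (left to right): req, acc, key
typing: the term checks, with type ((Bool -> Bool) -> Int) -> (Int -> Int) -> Int
ordered ✗ (ctr, env left unused)
linear ✗ (ctr, env left unused)
affine ✓ (ctr, env, acc, req, key: no repeats, contraction unneeded)
relevant ✗ (ctr, env left unused)
unrestricted ✓ (simply typable at ((Bool -> Bool) -> Int) -> (Int -> Int) -> Int; W, C, E all held)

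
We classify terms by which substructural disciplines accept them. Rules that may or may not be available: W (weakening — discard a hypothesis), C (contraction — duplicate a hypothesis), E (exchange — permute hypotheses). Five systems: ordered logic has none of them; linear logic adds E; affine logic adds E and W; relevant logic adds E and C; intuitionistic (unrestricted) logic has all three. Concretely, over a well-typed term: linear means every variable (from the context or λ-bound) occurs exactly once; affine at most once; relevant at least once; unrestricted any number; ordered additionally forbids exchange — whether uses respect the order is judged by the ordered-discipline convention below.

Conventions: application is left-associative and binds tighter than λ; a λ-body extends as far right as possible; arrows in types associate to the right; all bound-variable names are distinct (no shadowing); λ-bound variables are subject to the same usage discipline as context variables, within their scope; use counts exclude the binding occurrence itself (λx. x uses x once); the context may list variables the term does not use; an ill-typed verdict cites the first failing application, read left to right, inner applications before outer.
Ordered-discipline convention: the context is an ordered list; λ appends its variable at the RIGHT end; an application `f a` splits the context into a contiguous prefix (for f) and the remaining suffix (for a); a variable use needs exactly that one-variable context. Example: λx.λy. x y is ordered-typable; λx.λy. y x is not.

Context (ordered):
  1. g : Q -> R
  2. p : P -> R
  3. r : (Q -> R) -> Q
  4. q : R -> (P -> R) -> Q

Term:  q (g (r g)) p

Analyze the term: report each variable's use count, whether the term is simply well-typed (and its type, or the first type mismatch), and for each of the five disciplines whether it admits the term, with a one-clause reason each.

counts: g: 2×, p: 1×, r: 1×, q: 1×
left-to-right use order: q, g, r, g, p
typing: well-typed at Q
ordered: ✗, needs contraction — g ×2
linear: ✗, needs contraction — g ×2
affine: ✗, needs contraction — g ×2
relevant: ✓, every one of g, p, r, q appears
unrestricted: ✓, well-typed at Q; no restrictions here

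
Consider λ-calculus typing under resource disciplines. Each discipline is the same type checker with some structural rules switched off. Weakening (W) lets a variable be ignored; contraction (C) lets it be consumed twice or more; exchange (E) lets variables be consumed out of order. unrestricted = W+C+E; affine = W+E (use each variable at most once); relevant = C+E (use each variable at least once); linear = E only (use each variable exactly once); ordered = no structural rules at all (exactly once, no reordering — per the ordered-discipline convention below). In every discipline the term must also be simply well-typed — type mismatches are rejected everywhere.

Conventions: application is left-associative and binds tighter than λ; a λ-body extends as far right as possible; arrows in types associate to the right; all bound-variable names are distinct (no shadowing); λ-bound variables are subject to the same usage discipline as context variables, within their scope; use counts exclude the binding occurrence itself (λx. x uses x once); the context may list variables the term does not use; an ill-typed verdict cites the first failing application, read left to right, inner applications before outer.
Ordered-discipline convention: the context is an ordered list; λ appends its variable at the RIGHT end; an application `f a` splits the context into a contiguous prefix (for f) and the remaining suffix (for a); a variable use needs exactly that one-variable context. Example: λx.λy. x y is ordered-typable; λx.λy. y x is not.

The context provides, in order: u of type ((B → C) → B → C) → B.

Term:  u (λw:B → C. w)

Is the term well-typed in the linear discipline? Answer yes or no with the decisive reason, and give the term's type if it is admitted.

yes — single use per variable (u, w); term : B
variable uses: u ×1; w (λ-bound) ×1
use order (left to right): u, w
typing: well-typed at B
per-discipline verdicts: ordered ✓ | linear ✓ | affine ✓ | relevant ✓ | unrestricted ✓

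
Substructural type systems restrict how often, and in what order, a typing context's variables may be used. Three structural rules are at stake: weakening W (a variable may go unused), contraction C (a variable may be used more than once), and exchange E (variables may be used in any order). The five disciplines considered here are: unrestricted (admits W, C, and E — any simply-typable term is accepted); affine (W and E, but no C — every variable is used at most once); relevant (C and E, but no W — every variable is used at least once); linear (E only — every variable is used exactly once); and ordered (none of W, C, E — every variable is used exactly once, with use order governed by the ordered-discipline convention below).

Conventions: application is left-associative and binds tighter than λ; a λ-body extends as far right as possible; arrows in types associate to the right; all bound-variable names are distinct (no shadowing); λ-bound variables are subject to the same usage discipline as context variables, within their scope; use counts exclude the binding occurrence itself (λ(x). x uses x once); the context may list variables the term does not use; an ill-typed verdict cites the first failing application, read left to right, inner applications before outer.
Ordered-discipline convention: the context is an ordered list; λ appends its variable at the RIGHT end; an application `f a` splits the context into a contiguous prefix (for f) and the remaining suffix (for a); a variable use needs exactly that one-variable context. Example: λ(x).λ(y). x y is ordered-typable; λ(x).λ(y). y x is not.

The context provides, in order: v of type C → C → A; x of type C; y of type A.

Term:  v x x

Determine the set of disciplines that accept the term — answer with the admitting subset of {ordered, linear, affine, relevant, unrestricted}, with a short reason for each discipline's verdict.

accepted by: unrestricted
usage: v ×1, x ×2, y ×0
left-to-right use order: v, x, x
typing: well-typed at A
ordered ✗ (uses contraction: x ×2; needs weakening: y unused)
linear ✗ (uses contraction: x ×2; needs weakening: y unused)
affine ✗ (uses contraction: x ×2)
relevant ✗ (needs weakening: y unused)
unrestricted ✓ (type-checks (A) and nothing is barred)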